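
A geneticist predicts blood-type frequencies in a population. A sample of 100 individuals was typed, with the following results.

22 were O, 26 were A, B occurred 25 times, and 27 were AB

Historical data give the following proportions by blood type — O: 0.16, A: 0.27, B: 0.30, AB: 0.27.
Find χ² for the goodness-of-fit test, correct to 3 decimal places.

3.120

Expected counts E_i = n·p_i: 100×0.16 = 16, 100×0.27 = 27, 100×0.30 = 30, 100×0.27 = 27.
O: (22 − 16)²/16 = 36/16 = 2.2500
A: (26 − 27)²/27 = 1/27 = 0.0370
B: (25 − 30)²/30 = 25/30 = 0.8333
AB: (27 − 27)²/27 = 0/27 = 0.0000
Sum = 3.120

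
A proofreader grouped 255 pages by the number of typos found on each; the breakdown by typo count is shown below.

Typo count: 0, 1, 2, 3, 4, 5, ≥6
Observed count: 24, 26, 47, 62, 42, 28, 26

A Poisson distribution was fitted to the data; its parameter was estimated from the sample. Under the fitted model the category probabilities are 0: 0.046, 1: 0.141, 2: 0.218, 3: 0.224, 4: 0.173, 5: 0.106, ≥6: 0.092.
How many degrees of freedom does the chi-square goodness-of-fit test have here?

5

There are k = 7 categories and 1 parameter estimated from the data, so df = 7 − 1 − 1 = 5.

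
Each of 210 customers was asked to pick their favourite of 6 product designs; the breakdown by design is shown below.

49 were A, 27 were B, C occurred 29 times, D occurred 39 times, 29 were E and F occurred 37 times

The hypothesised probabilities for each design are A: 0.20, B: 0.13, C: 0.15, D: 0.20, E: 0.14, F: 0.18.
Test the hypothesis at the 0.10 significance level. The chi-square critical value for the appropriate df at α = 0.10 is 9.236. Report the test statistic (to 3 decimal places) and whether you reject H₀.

1.605; do not reject

Expected counts E_i = n·p_i: 210×0.20 = 42, 210×0.13 = 27.3, 210×0.15 = 31.5, 210×0.20 = 42, 210×0.14 = 29.4, 210×0.18 = 37.8.
A: (49 − 42)²/42 = 49/42 = 1.1667
B: (27 − 27.3)²/27.3 = 0.09/27.3 = 0.0033
C: (29 − 31.5)²/31.5 = 6.25/31.5 = 0.1984
D: (39 − 42)²/42 = 9/42 = 0.2143
E: (29 − 29.4)²/29.4 = 0.16/29.4 = 0.0054
F: (37 − 37.8)²/37.8 = 0.64/37.8 = 0.0169
Sum = 1.605
df = 5. Since 1.605 < 9.236, we do not reject H₀.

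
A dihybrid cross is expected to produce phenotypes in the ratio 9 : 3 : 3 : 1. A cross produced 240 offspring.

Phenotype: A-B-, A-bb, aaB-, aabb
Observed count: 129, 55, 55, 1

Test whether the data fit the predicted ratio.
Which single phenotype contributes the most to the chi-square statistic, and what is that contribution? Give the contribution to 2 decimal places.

aabb, 13.07

Ratio total = 16. Expected counts: 240×9/16 = 135, 240×3/16 = 45, 240×3/16 = 45, 240×1/16 = 15.
χ² = (129−135)²/135 + (55−45)²/45 + (55−45)²/45 + (1−15)²/15
   = 0.267 + 2.222 + 2.222 + 13.067
The largest term is for aabb: 13.07.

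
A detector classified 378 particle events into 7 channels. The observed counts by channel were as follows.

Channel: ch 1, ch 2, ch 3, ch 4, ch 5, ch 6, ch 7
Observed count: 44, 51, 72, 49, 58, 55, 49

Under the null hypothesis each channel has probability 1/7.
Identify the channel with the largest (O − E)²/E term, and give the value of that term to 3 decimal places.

Expected count for each of the 7 categories: 378/7 = 54.
cat         O        E   (O−E)²/E
ch 1       44       54     1.8519
ch 2       51       54     0.1667
ch 3       72       54     6.0000
ch 4       49       54     0.4630
ch 5       58       54     0.2963
ch 6       55       54     0.0185
ch 7       49       54     0.4630
The largest term is for ch 3: 6.000.

ch 3, 6.000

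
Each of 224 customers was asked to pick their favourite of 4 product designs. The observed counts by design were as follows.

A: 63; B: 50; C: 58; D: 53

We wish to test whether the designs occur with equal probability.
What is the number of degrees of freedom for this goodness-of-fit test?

3

There are k = 4 categories and no parameters were estimated from the data, so df = 4 − 1 = 3.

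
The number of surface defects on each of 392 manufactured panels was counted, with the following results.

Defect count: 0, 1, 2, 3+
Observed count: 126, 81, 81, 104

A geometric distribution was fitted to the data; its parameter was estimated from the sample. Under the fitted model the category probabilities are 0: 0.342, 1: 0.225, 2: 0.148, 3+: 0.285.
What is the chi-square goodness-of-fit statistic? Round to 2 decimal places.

Expected counts E_i = n·p_i: 392×0.342 = 134.064, 392×0.225 = 88.2, 392×0.148 = 58.016, 392×0.285 = 111.72.
cat         O        E   (O−E)²/E
0         126  134.064      0.485
1          81     88.2      0.588
2          81   58.016      9.105
3+        104   111.72      0.533
Sum = 10.71

10.71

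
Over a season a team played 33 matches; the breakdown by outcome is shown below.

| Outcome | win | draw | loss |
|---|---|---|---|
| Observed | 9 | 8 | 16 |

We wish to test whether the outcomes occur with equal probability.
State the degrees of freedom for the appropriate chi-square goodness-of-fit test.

2

There are k = 3 categories and no parameters were estimated from the data, so df = 3 − 1 = 2.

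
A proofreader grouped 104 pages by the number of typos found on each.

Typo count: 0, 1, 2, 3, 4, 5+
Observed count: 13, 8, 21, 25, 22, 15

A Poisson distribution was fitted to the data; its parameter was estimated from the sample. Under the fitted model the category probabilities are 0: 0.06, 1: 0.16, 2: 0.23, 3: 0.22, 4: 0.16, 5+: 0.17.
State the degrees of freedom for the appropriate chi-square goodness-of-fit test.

4

There are k = 6 categories and 1 parameter estimated from the data, so df = 6 − 1 − 1 = 4.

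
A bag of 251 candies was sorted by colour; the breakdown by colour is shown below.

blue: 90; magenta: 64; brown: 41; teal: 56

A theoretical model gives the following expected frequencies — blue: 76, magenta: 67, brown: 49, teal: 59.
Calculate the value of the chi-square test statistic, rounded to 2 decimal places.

4.17

χ² = (90−76)²/76 + (64−67)²/67 + (41−49)²/49 + (56−59)²/59
   = 2.579 + 0.134 + 1.306 + 0.153
Sum = 4.17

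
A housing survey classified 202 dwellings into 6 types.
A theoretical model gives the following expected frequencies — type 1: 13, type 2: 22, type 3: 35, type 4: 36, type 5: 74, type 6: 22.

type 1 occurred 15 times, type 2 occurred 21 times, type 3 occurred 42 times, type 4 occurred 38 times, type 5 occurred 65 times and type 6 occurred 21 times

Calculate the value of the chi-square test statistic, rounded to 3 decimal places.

3.004

χ² = (15−13)²/13 + (21−22)²/22 + (42−35)²/35 + (38−36)²/36 + (65−74)²/74 + (21−22)²/22
   = 0.3077 + 0.0455 + 1.4000 + 0.1111 + 1.0946 + 0.0455
Sum = 3.004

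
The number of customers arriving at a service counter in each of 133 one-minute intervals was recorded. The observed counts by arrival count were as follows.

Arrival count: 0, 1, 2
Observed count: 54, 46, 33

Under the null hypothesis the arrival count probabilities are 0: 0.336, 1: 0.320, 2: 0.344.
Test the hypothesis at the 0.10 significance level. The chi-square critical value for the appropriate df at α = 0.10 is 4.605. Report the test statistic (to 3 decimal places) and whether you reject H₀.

5.773; reject

Expected counts E_i = n·p_i: 133×0.336 = 44.688, 133×0.320 = 42.56, 133×0.344 = 45.752.
χ² = (54−44.688)²/44.688 + (46−42.56)²/42.56 + (33−45.752)²/45.752
   = 1.9404 + 0.2780 + 3.5542
Sum = 5.773
df = 2. Since 5.773 > 4.605, we reject H₀.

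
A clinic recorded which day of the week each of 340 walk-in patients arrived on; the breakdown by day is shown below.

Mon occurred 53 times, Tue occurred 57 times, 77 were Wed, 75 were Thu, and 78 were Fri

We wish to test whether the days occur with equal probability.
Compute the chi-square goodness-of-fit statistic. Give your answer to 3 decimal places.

Expected count for each of the 5 categories: 340/5 = 68.
χ² = (53−68)²/68 + (57−68)²/68 + (77−68)²/68 + (75−68)²/68 + (78−68)²/68
   = 3.3088 + 1.7794 + 1.1912 + 0.7206 + 1.4706
Sum = 8.471

8.471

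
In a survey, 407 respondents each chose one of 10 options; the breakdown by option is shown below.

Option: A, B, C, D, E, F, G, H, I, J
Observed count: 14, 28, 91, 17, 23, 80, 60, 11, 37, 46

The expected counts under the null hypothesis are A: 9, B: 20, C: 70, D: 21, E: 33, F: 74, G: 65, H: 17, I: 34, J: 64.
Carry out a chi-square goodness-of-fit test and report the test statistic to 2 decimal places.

24.39

A: (14 − 9)²/9 = 25/9 = 2.778
B: (28 − 20)²/20 = 64/20 = 3.200
C: (91 − 70)²/70 = 441/70 = 6.300
D: (17 − 21)²/21 = 16/21 = 0.762
E: (23 − 33)²/33 = 100/33 = 3.030
F: (80 − 74)²/74 = 36/74 = 0.486
G: (60 − 65)²/65 = 25/65 = 0.385
H: (11 − 17)²/17 = 36/17 = 2.118
I: (37 − 34)²/34 = 9/34 = 0.265
J: (46 − 64)²/64 = 324/64 = 5.063
Sum = 24.39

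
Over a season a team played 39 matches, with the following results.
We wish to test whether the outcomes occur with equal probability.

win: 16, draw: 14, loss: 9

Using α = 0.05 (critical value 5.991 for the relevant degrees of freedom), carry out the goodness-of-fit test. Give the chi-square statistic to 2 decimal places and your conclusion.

Expected count for each of the 3 categories: 39/3 = 13.
cat         O        E   (O−E)²/E
win        16       13      0.692
draw       14       13      0.077
loss        9       13      1.231
Sum = 2.00
df = 2. Since 2.00 < 5.991, we do not reject H₀.

2.00; do not reject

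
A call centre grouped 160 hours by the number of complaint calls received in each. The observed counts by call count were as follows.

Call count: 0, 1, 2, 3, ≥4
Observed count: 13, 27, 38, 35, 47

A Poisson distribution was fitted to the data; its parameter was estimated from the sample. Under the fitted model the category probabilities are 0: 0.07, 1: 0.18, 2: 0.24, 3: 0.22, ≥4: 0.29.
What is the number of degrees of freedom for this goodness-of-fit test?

3

There are k = 5 categories and 1 parameter estimated from the data, so df = 5 − 1 − 1 = 3.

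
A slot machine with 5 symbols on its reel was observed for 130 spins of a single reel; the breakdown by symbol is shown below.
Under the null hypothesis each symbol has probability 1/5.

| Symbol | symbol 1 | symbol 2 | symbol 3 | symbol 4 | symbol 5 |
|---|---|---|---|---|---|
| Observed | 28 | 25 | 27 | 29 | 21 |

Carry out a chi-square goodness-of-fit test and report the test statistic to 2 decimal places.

1.54

Under H₀ each category has probability 1/5, so each expected count is 130/5 = 26.
χ² = (28−26)²/26 + (25−26)²/26 + (27−26)²/26 + (29−26)²/26 + (21−26)²/26
   = 0.154 + 0.038 + 0.038 + 0.346 + 0.962
Sum = 1.54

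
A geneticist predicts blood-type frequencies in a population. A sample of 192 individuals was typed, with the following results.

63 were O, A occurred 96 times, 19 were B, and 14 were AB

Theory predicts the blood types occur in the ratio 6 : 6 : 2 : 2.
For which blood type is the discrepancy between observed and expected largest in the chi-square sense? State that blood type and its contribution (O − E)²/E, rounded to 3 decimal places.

Ratio total = 16. Expected counts: 192×6/16 = 72, 192×6/16 = 72, 192×2/16 = 24, 192×2/16 = 24.
O: (63 − 72)²/72 = 81/72 = 1.1250
A: (96 − 72)²/72 = 576/72 = 8.0000
B: (19 − 24)²/24 = 25/24 = 1.0417
AB: (14 − 24)²/24 = 100/24 = 4.1667
The largest term is for A: 8.000.

A, 8.000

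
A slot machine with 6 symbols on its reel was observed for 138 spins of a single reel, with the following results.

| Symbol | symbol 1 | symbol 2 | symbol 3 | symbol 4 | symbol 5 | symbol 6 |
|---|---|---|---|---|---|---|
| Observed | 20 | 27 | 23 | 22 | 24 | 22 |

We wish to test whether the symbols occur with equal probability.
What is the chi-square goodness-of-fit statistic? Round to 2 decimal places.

Expected count for each of the 6 categories: 138/6 = 23.
symbol 1: (20 − 23)²/23 = 9/23 = 0.391
symbol 2: (27 − 23)²/23 = 16/23 = 0.696
symbol 3: (23 − 23)²/23 = 0/23 = 0.000
symbol 4: (22 − 23)²/23 = 1/23 = 0.043
symbol 5: (24 − 23)²/23 = 1/23 = 0.043
symbol 6: (22 − 23)²/23 = 1/23 = 0.043
Sum = 1.22

1.22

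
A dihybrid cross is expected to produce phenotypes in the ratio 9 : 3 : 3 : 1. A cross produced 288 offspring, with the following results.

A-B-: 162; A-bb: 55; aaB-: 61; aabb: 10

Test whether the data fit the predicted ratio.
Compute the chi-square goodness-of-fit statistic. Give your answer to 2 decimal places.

Ratio total = 16. Expected counts: 288×9/16 = 162, 288×3/16 = 54, 288×3/16 = 54, 288×1/16 = 18.
A-B-: (162 − 162)²/162 = 0/162 = 0.000
A-bb: (55 − 54)²/54 = 1/54 = 0.019
aaB-: (61 − 54)²/54 = 49/54 = 0.907
aabb: (10 − 18)²/18 = 64/18 = 3.556
Sum = 4.48

4.48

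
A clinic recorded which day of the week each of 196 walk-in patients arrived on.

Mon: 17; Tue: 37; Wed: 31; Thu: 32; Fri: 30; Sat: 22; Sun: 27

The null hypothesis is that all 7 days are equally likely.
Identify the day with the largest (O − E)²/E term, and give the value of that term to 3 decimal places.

Expected count for each of the 7 categories: 196/7 = 28.
cat         O        E   (O−E)²/E
Mon        17       28     4.3214
Tue        37       28     2.8929
Wed        31       28     0.3214
Thu        32       28     0.5714
Fri        30       28     0.1429
Sat        22       28     1.2857
Sun        27       28     0.0357
The largest term is for Mon: 4.321.

Mon, 4.321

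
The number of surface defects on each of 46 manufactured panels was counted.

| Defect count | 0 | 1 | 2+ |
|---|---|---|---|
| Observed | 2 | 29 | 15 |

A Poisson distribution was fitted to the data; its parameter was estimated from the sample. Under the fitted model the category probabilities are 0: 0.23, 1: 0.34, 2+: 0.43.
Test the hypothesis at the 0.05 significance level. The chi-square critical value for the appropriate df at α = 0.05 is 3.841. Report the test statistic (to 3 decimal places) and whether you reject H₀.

Expected counts E_i = n·p_i: 46×0.23 = 10.58, 46×0.34 = 15.64, 46×0.43 = 19.78.
χ² = (2−10.58)²/10.58 + (29−15.64)²/15.64 + (15−19.78)²/19.78
   = 6.9581 + 11.4124 + 1.1551
Sum = 19.526
df = 1. Since 19.526 > 3.841, we reject H₀.

19.526; reject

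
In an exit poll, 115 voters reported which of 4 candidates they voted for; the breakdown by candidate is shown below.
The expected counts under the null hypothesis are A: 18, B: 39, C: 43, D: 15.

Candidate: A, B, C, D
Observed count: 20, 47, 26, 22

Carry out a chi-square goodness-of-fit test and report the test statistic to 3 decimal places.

cat         O        E   (O−E)²/E
A          20       18     0.2222
B          47       39     1.6410
C          26       43     6.7209
D          22       15     3.2667
Sum = 11.851

11.851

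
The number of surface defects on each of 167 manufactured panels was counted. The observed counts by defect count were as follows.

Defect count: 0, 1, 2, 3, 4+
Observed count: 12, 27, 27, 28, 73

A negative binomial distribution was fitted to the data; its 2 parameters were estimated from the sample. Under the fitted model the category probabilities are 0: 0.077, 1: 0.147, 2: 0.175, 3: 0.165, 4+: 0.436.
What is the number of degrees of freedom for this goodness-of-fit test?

There are k = 5 categories and 2 parameters estimated from the data, so df = 5 − 1 − 2 = 2.

2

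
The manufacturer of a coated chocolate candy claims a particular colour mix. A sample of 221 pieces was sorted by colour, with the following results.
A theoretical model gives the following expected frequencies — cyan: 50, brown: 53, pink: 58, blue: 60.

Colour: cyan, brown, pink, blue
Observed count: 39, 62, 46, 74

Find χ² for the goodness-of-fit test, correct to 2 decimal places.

9.70

cyan: (39 − 50)²/50 = 121/50 = 2.420
brown: (62 − 53)²/53 = 81/53 = 1.528
pink: (46 − 58)²/58 = 144/58 = 2.483
blue: (74 − 60)²/60 = 196/60 = 3.267
Sum = 9.70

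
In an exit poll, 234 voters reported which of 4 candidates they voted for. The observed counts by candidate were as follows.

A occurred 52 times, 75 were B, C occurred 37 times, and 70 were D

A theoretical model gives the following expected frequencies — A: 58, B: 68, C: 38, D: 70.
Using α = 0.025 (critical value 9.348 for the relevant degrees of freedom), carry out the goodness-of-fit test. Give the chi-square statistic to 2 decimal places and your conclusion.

cat         O        E   (O−E)²/E
A          52       58      0.621
B          75       68      0.721
C          37       38      0.026
D          70       70      0.000
Sum = 1.37
df = 3. Since 1.37 < 9.348, we do not reject H₀.

1.37; do not reject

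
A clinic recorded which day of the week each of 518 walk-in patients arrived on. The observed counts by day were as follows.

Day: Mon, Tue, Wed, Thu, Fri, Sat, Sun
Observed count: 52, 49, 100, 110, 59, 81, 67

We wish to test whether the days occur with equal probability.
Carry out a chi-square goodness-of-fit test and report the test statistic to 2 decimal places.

Under H₀ each category has probability 1/7, so each expected count is 518/7 = 74.
cat         O        E   (O−E)²/E
Mon        52       74      6.541
Tue        49       74      8.446
Wed       100       74      9.135
Thu       110       74     17.514
Fri        59       74      3.041
Sat        81       74      0.662
Sun        67       74      0.662
Sum = 46.00

46.00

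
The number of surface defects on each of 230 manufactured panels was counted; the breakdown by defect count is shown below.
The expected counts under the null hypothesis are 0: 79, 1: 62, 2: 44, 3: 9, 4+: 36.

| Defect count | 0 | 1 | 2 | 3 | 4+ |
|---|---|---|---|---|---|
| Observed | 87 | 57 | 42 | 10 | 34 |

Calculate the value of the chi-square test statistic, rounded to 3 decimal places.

χ² = (87−79)²/79 + (57−62)²/62 + (42−44)²/44 + (10−9)²/9 + (34−36)²/36
   = 0.8101 + 0.4032 + 0.0909 + 0.1111 + 0.1111
Sum = 1.526

1.526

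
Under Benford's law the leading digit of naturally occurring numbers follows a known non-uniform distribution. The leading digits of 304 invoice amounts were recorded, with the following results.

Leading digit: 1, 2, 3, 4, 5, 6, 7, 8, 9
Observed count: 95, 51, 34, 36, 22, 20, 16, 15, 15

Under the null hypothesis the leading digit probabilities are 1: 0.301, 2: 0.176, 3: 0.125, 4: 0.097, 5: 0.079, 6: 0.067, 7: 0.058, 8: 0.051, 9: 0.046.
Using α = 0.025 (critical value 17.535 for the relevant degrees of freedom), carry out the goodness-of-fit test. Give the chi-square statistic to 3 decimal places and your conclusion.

2.527; do not reject

Expected counts E_i = n·p_i: 304×0.301 = 91.504, 304×0.176 = 53.504, 304×0.125 = 38, 304×0.097 = 29.488, 304×0.079 = 24.016, 304×0.067 = 20.368, 304×0.058 = 17.632, 304×0.051 = 15.504, 304×0.046 = 13.984.
1: (95 − 91.504)²/91.504 = 12.222016/91.504 = 0.1336
2: (51 − 53.504)²/53.504 = 6.270016/53.504 = 0.1172
3: (34 − 38)²/38 = 16/38 = 0.4211
4: (36 − 29.488)²/29.488 = 42.406144/29.488 = 1.4381
5: (22 − 24.016)²/24.016 = 4.064256/24.016 = 0.1692
6: (20 − 20.368)²/20.368 = 0.135424/20.368 = 0.0066
7: (16 − 17.632)²/17.632 = 2.663424/17.632 = 0.1511
8: (15 − 15.504)²/15.504 = 0.254016/15.504 = 0.0164
9: (15 − 13.984)²/13.984 = 1.032256/13.984 = 0.0738
Sum = 2.527
df = 8. Since 2.527 < 17.535, we do not reject H₀.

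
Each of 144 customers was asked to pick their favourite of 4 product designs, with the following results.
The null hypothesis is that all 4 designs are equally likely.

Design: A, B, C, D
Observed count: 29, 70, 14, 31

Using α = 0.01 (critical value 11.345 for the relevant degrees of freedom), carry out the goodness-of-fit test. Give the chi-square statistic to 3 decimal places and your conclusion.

47.611; reject

Expected count for each of the 4 categories: 144/4 = 36.
χ² = (29−36)²/36 + (70−36)²/36 + (14−36)²/36 + (31−36)²/36
   = 1.3611 + 32.1111 + 13.4444 + 0.6944
Sum = 47.611
df = 3. Since 47.611 > 11.345, we reject H₀.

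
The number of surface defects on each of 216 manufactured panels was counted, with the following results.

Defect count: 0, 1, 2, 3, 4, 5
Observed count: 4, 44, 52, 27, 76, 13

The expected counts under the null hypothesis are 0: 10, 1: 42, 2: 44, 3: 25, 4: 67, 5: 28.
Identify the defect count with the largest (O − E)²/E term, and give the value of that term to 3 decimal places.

cat         O        E   (O−E)²/E
0           4       10     3.6000
1          44       42     0.0952
2          52       44     1.4545
3          27       25     0.1600
4          76       67     1.2090
5          13       28     8.0357
The largest term is for 5: 8.036.

5, 8.036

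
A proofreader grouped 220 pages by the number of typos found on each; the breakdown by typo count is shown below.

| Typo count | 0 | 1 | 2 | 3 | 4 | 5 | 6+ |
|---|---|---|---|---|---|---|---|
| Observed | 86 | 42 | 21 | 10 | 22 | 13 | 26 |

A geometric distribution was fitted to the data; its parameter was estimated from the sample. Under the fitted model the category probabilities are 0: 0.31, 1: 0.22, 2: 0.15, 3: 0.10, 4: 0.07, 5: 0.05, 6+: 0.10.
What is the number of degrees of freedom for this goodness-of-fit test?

There are k = 7 categories and 1 parameter estimated from the data, so df = 7 − 1 − 1 = 5.

5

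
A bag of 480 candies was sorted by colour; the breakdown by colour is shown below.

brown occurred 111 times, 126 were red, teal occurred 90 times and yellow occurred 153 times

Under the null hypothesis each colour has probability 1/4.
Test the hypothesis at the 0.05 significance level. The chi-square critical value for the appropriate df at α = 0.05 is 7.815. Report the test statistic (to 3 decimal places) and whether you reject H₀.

17.550; reject

Expected count for each of the 4 categories: 480/4 = 120.
cat         O        E   (O−E)²/E
brown     111      120     0.6750
red       126      120     0.3000
teal       90      120     7.5000
yellow    153      120     9.0750
Sum = 17.550
df = 3. Since 17.550 > 7.815, we reject H₀.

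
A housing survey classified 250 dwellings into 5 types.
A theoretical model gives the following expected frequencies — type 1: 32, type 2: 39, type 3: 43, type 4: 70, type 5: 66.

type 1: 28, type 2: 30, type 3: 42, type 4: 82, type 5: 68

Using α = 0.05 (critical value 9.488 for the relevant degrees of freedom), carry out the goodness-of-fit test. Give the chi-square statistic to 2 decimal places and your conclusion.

type 1: (28 − 32)²/32 = 16/32 = 0.500
type 2: (30 − 39)²/39 = 81/39 = 2.077
type 3: (42 − 43)²/43 = 1/43 = 0.023
type 4: (82 − 70)²/70 = 144/70 = 2.057
type 5: (68 − 66)²/66 = 4/66 = 0.061
Sum = 4.72
df = 4. Since 4.72 < 9.488, we do not reject H₀.

4.72; do not reject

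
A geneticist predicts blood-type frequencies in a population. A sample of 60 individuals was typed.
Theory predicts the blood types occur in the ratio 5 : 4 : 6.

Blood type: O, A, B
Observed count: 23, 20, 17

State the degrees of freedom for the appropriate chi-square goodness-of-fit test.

2

There are k = 3 categories and no parameters were estimated from the data, so df = 3 − 1 = 2.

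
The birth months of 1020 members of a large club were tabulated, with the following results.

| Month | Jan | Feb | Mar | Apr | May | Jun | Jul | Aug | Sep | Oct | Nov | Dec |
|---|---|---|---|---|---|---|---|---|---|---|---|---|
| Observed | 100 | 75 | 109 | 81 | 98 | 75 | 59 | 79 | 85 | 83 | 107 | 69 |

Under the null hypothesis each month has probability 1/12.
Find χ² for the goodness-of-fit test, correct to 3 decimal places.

31.082

Under H₀ each category has probability 1/12, so each expected count is 1020/12 = 85.
χ² = (100−85)²/85 + (75−85)²/85 + (109−85)²/85 + (81−85)²/85 + (98−85)²/85 + (75−85)²/85 + (59−85)²/85 + (79−85)²/85 + (85−85)²/85 + (83−85)²/85 + (107−85)²/85 + (69−85)²/85
   = 2.6471 + 1.1765 + 6.7765 + 0.1882 + 1.9882 + 1.1765 + 7.9529 + 0.4235 + 0.0000 + 0.0471 + 5.6941 + 3.0118
Sum = 31.082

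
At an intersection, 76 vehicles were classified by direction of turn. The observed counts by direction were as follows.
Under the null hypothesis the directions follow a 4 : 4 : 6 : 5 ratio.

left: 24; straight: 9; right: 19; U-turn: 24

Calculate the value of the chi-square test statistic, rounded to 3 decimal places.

8.904

Ratio total = 19. Expected counts: 76×4/19 = 16, 76×4/19 = 16, 76×6/19 = 24, 76×5/19 = 20.
cat           O        E   (O−E)²/E
left         24       16     4.0000
straight      9       16     3.0625
right        19       24     1.0417
U-turn       24       20     0.8000
Sum = 8.904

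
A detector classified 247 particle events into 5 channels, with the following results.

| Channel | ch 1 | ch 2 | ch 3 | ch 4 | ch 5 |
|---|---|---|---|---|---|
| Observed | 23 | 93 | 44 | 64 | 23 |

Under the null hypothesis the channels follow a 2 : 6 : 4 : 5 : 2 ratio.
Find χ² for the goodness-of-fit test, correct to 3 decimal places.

4.823

Ratio total = 19. Expected counts: 247×2/19 = 26, 247×6/19 = 78, 247×4/19 = 52, 247×5/19 = 65, 247×2/19 = 26.
cat         O        E   (O−E)²/E
ch 1       23       26     0.3462
ch 2       93       78     2.8846
ch 3       44       52     1.2308
ch 4       64       65     0.0154
ch 5       23       26     0.3462
Sum = 4.823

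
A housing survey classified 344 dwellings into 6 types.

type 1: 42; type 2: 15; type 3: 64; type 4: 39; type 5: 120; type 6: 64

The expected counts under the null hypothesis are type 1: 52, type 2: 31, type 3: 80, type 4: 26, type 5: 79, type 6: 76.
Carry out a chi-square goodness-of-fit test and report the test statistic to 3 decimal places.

cat         O        E   (O−E)²/E
type 1     42       52     1.9231
type 2     15       31     8.2581
type 3     64       80     3.2000
type 4     39       26     6.5000
type 5    120       79    21.2785
type 6     64       76     1.8947
Sum = 43.054

43.054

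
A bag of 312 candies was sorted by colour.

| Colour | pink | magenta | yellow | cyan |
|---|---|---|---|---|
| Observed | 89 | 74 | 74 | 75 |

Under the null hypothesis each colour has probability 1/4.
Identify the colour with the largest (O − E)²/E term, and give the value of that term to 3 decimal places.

Under H₀ each category has probability 1/4, so each expected count is 312/4 = 78.
pink: (89 − 78)²/78 = 121/78 = 1.5513
magenta: (74 − 78)²/78 = 16/78 = 0.2051
yellow: (74 − 78)²/78 = 16/78 = 0.2051
cyan: (75 − 78)²/78 = 9/78 = 0.1154
The largest term is for pink: 1.551.

pink, 1.551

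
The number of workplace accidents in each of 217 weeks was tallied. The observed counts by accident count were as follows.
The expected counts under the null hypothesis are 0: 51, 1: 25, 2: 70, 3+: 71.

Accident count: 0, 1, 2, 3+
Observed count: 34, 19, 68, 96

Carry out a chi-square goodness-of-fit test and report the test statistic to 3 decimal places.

0: (34 − 51)²/51 = 289/51 = 5.6667
1: (19 − 25)²/25 = 36/25 = 1.4400
2: (68 − 70)²/70 = 4/70 = 0.0571
3+: (96 − 71)²/71 = 625/71 = 8.8028
Sum = 15.967

15.967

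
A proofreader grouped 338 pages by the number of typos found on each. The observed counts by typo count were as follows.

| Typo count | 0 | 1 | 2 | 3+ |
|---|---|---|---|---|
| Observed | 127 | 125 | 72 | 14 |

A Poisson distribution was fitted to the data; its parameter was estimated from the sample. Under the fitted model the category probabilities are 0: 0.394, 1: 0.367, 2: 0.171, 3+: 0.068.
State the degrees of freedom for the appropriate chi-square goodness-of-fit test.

There are k = 4 categories and 1 parameter estimated from the data, so df = 4 − 1 − 1 = 2.

2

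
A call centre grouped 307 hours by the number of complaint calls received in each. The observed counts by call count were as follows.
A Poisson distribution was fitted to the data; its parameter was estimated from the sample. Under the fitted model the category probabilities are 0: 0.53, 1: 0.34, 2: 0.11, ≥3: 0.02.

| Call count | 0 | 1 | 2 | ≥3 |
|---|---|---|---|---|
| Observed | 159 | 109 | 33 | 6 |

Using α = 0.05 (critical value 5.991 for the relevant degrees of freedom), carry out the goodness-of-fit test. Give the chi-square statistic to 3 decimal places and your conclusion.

Expected counts E_i = n·p_i: 307×0.53 = 162.71, 307×0.34 = 104.38, 307×0.11 = 33.77, 307×0.02 = 6.14.
cat         O        E   (O−E)²/E
0         159   162.71     0.0846
1         109   104.38     0.2045
2          33    33.77     0.0176
≥3          6     6.14     0.0032
Sum = 0.310
df = 2. Since 0.310 < 5.991, we do not reject H₀.

0.310; do not reject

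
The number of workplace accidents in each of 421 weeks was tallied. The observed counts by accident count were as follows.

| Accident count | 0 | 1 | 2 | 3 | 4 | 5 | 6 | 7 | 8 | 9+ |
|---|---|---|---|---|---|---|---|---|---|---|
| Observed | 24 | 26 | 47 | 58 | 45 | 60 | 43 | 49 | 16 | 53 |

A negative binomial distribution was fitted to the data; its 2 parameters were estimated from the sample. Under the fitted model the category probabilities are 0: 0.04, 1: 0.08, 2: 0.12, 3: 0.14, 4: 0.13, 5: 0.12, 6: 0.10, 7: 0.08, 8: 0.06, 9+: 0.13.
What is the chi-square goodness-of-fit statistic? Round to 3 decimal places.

Expected counts E_i = n·p_i: 421×0.04 = 16.84, 421×0.08 = 33.68, 421×0.12 = 50.52, 421×0.14 = 58.94, 421×0.13 = 54.73, 421×0.12 = 50.52, 421×0.10 = 42.1, 421×0.08 = 33.68, 421×0.06 = 25.26, 421×0.13 = 54.73.
cat         O        E   (O−E)²/E
0          24    16.84     3.0443
1          26    33.68     1.7513
2          47    50.52     0.2453
3          58    58.94     0.0150
4          45    54.73     1.7298
5          60    50.52     1.7789
6          43     42.1     0.0192
7          49    33.68     6.9686
8          16    25.26     3.3946
9+         53    54.73     0.0547
Sum = 19.002

19.002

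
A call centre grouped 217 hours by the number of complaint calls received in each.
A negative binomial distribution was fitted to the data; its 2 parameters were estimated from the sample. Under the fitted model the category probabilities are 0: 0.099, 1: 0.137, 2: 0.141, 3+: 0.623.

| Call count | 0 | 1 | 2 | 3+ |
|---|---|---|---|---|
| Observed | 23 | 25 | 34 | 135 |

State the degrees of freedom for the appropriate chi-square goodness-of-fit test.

There are k = 4 categories and 2 parameters estimated from the data, so df = 4 − 1 − 2 = 1.

1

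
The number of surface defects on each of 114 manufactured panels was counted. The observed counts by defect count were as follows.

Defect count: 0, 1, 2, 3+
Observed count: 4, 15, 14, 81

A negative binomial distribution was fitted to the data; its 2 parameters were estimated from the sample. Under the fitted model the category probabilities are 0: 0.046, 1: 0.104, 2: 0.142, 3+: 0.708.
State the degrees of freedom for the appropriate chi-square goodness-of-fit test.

1

There are k = 4 categories and 2 parameters estimated from the data, so df = 4 − 1 − 2 = 1.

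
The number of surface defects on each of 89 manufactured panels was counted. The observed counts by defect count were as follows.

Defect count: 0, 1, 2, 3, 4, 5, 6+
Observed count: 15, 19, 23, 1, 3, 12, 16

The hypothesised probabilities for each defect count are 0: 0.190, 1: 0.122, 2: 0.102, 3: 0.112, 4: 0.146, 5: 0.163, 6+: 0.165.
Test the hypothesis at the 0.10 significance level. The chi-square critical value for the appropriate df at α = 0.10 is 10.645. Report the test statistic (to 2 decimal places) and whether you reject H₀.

43.98; reject

Expected counts E_i = n·p_i: 89×0.190 = 16.91, 89×0.122 = 10.858, 89×0.102 = 9.078, 89×0.112 = 9.968, 89×0.146 = 12.994, 89×0.163 = 14.507, 89×0.165 = 14.685.
cat         O        E   (O−E)²/E
0          15    16.91      0.216
1          19   10.858      6.105
2          23    9.078     21.351
3           1    9.968      8.068
4           3   12.994      7.687
5          12   14.507      0.433
6+         16   14.685      0.118
Sum = 43.98
df = 6. Since 43.98 > 10.645, we reject H₀.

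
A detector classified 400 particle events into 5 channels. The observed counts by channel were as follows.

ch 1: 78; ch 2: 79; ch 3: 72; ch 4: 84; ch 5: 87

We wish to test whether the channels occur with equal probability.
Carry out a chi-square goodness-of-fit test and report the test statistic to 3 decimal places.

Under H₀ each category has probability 1/5, so each expected count is 400/5 = 80.
cat         O        E   (O−E)²/E
ch 1       78       80     0.0500
ch 2       79       80     0.0125
ch 3       72       80     0.8000
ch 4       84       80     0.2000
ch 5       87       80     0.6125
Sum = 1.675

1.675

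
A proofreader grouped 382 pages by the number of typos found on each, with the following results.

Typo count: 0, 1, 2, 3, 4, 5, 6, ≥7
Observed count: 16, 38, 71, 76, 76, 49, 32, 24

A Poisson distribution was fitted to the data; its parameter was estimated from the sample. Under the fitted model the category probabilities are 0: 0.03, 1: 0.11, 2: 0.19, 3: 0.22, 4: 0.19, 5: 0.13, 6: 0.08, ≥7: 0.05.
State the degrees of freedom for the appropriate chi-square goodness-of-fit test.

6

There are k = 8 categories and 1 parameter estimated from the data, so df = 8 − 1 − 1 = 6.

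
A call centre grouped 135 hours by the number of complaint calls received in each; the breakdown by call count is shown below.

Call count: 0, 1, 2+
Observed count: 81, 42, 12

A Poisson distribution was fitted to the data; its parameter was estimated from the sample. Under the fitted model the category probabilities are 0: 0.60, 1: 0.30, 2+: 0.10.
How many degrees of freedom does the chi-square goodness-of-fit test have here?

1

There are k = 3 categories and 1 parameter estimated from the data, so df = 3 − 1 − 1 = 1.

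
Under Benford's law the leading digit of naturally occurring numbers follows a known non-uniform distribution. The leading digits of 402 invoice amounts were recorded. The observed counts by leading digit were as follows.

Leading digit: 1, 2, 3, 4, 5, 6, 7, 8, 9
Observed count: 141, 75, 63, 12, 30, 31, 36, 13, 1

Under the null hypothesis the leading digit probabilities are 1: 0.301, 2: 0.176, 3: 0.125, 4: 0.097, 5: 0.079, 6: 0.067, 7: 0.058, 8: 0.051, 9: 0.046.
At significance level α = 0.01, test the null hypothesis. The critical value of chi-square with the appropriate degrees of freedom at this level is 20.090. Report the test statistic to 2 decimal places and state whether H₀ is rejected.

Expected counts E_i = n·p_i: 402×0.301 = 121.002, 402×0.176 = 70.752, 402×0.125 = 50.25, 402×0.097 = 38.994, 402×0.079 = 31.758, 402×0.067 = 26.934, 402×0.058 = 23.316, 402×0.051 = 20.502, 402×0.046 = 18.492.
cat         O        E   (O−E)²/E
1         141  121.002      3.305
2          75   70.752      0.255
3          63    50.25      3.235
4          12   38.994     18.687
5          30   31.758      0.097
6          31   26.934      0.614
7          36   23.316      6.900
8          13   20.502      2.745
9           1   18.492     16.546
Sum = 52.38
df = 8. Since 52.38 > 20.090, we reject H₀.

52.38; reject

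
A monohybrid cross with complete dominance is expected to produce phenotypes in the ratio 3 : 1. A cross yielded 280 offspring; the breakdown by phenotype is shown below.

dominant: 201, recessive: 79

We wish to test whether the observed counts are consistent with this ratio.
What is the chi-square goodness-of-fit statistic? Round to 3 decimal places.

1.543

Ratio total = 4. Expected counts: 280×3/4 = 210, 280×1/4 = 70.
dominant: (201 − 210)²/210 = 81/210 = 0.3857
recessive: (79 − 70)²/70 = 81/70 = 1.1571
Sum = 1.543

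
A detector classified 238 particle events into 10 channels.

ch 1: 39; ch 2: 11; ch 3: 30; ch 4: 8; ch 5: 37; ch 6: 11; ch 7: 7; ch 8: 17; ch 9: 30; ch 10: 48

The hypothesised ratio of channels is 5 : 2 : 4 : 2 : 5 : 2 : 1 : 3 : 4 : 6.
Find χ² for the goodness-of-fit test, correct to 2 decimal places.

6.33

Ratio total = 34. Expected counts: 238×5/34 = 35, 238×2/34 = 14, 238×4/34 = 28, 238×2/34 = 14, 238×5/34 = 35, 238×2/34 = 14, 238×1/34 = 7, 238×3/34 = 21, 238×4/34 = 28, 238×6/34 = 42.
ch 1: (39 − 35)²/35 = 16/35 = 0.457
ch 2: (11 − 14)²/14 = 9/14 = 0.643
ch 3: (30 − 28)²/28 = 4/28 = 0.143
ch 4: (8 − 14)²/14 = 36/14 = 2.571
ch 5: (37 − 35)²/35 = 4/35 = 0.114
ch 6: (11 − 14)²/14 = 9/14 = 0.643
ch 7: (7 − 7)²/7 = 0/7 = 0.000
ch 8: (17 − 21)²/21 = 16/21 = 0.762
ch 9: (30 − 28)²/28 = 4/28 = 0.143
ch 10: (48 − 42)²/42 = 36/42 = 0.857
Sum = 6.33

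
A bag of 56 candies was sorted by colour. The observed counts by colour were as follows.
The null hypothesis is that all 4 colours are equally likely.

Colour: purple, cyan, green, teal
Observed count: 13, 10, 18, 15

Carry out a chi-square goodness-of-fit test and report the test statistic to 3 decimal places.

Under H₀ each category has probability 1/4, so each expected count is 56/4 = 14.
cat         O        E   (O−E)²/E
purple     13       14     0.0714
cyan       10       14     1.1429
green      18       14     1.1429
teal       15       14     0.0714
Sum = 2.429

2.429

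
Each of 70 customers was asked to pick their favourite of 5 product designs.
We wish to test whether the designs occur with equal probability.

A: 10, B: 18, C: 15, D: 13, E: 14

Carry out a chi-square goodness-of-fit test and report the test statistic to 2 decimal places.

2.43

Under H₀ each category has probability 1/5, so each expected count is 70/5 = 14.
A: (10 − 14)²/14 = 16/14 = 1.143
B: (18 − 14)²/14 = 16/14 = 1.143
C: (15 − 14)²/14 = 1/14 = 0.071
D: (13 − 14)²/14 = 1/14 = 0.071
E: (14 − 14)²/14 = 0/14 = 0.000
Sum = 2.43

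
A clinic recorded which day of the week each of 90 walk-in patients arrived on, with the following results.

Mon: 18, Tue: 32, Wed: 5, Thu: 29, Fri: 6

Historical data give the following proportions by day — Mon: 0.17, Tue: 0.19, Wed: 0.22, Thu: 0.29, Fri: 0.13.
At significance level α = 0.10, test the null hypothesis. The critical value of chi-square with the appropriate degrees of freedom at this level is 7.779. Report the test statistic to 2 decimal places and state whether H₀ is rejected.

27.62; reject

Expected counts E_i = n·p_i: 90×0.17 = 15.3, 90×0.19 = 17.1, 90×0.22 = 19.8, 90×0.29 = 26.1, 90×0.13 = 11.7.
Mon: (18 − 15.3)²/15.3 = 7.29/15.3 = 0.476
Tue: (32 − 17.1)²/17.1 = 222.01/17.1 = 12.983
Wed: (5 − 19.8)²/19.8 = 219.04/19.8 = 11.063
Thu: (29 − 26.1)²/26.1 = 8.41/26.1 = 0.322
Fri: (6 − 11.7)²/11.7 = 32.49/11.7 = 2.777
Sum = 27.62
df = 4. Since 27.62 > 7.779, we reject H₀.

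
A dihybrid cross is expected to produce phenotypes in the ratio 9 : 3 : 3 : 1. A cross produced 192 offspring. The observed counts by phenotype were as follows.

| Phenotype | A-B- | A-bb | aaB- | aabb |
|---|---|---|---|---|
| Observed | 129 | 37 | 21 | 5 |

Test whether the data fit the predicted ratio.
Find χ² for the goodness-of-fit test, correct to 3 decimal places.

14.444

Ratio total = 16. Expected counts: 192×9/16 = 108, 192×3/16 = 36, 192×3/16 = 36, 192×1/16 = 12.
χ² = (129−108)²/108 + (37−36)²/36 + (21−36)²/36 + (5−12)²/12
   = 4.0833 + 0.0278 + 6.2500 + 4.0833
Sum = 14.444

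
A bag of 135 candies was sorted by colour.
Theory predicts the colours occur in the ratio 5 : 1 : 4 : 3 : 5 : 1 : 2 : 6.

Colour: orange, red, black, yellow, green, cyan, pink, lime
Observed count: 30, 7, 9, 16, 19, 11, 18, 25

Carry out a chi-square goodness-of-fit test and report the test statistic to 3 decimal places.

23.790

Ratio total = 27. Expected counts: 135×5/27 = 25, 135×1/27 = 5, 135×4/27 = 20, 135×3/27 = 15, 135×5/27 = 25, 135×1/27 = 5, 135×2/27 = 10, 135×6/27 = 30.
orange: (30 − 25)²/25 = 25/25 = 1.0000
red: (7 − 5)²/5 = 4/5 = 0.8000
black: (9 − 20)²/20 = 121/20 = 6.0500
yellow: (16 − 15)²/15 = 1/15 = 0.0667
green: (19 − 25)²/25 = 36/25 = 1.4400
cyan: (11 − 5)²/5 = 36/5 = 7.2000
pink: (18 − 10)²/10 = 64/10 = 6.4000
lime: (25 − 30)²/30 = 25/30 = 0.8333
Sum = 23.790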